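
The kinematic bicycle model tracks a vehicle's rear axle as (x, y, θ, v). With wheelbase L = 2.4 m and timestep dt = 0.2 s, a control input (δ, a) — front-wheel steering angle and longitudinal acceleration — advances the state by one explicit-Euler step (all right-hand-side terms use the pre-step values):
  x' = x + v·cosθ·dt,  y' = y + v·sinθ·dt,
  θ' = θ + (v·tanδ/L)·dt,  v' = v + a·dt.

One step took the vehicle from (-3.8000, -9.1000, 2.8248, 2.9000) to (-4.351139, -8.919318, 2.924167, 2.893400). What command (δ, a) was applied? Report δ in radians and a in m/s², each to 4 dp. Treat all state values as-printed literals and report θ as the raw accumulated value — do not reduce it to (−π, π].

δ = 0.3901, a = -0.0330

a = (v'−v)/dt = (-0.006600)/0.2 = -0.0330
Δθ = θ'−θ = 0.099367;  (v·dt/L) = 2.9000·0.2/2.4 = 0.241667
tan δ = Δθ·L/(v·dt) = 0.411174  →  δ = 0.3901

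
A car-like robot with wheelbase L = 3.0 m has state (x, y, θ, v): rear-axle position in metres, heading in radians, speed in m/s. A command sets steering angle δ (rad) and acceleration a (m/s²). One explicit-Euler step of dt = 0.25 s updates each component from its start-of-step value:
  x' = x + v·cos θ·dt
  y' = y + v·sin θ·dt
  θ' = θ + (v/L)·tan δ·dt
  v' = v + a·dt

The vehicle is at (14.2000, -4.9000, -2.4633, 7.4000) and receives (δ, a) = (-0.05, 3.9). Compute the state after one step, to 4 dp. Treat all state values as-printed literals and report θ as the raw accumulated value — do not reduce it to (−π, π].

(12.7595, -6.0608, -2.4942, 8.3750)

x' = 14.2000 + 7.4000·cos(-2.4633)·0.25 = 12.7595
y' = -4.9000 + 7.4000·sin(-2.4633)·0.25 = -6.0608
θ' = -2.4633 + (7.4000/3.0)·tan(-0.05)·0.25 = -2.4942
v' = 7.4000 + 3.9000·0.25 = 8.3750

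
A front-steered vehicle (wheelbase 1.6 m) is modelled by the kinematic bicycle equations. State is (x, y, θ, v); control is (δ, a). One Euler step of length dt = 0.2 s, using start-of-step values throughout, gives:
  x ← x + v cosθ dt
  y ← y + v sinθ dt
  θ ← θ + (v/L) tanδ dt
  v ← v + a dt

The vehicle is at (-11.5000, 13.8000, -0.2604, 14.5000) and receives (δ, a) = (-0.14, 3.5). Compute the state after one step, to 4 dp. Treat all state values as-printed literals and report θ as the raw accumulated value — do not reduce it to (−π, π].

(-8.6978, 13.0533, -0.5158, 15.2000)

x' = -11.5000 + 14.5000·cos(-0.2604)·0.2 = -8.6978
y' = 13.8000 + 14.5000·sin(-0.2604)·0.2 = 13.0533
θ' = -0.2604 + (14.5000/1.6)·tan(-0.14)·0.2 = -0.5158
v' = 14.5000 + 3.5000·0.2 = 15.2000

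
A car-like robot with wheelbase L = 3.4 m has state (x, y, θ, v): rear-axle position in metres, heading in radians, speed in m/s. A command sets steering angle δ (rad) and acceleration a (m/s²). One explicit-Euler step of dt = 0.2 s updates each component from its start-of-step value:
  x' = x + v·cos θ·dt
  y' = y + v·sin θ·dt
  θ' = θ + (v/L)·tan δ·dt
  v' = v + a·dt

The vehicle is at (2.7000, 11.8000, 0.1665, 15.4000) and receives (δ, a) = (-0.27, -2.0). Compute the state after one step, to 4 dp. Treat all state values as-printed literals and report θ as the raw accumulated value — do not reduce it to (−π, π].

x' = 2.7000 + 15.4000·cos(0.1665)·0.2 = 5.7374
y' = 11.8000 + 15.4000·sin(0.1665)·0.2 = 12.3105
θ' = 0.1665 + (15.4000/3.4)·tan(-0.27)·0.2 = -0.0842
v' = 15.4000 − 2.0000·0.2 = 15.0000

(5.7374, 12.3105, -0.0842, 15.0000)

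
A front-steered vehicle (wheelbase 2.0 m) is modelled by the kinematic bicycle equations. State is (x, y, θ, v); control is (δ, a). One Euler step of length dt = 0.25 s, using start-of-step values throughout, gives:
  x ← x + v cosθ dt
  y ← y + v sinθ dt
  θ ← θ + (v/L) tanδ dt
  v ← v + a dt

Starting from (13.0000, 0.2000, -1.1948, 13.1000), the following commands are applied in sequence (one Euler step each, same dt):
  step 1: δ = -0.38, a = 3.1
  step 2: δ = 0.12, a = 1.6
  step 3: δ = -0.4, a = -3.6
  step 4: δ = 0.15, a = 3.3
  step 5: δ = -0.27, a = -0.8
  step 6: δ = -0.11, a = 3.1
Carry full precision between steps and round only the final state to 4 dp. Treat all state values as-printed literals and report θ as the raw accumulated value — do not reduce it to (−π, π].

(5.5783, -16.7078, -2.8260, 14.7750)

after step 1 (δ=-0.38, a=3.1): (14.202578, -2.846216, -1.848838, 13.875000)
after step 2 (δ=0.12, a=1.6): (13.250499, -6.181747, -1.639709, 14.275000)
after step 3 (δ=-0.4, a=-3.6): (13.004763, -9.742027, -2.394130, 13.375000)
after step 4 (δ=0.15, a=3.3): (10.552402, -12.015041, -2.141451, 14.200000)
after step 5 (δ=-0.27, a=-0.8): (8.634752, -15.002535, -2.632697, 14.000000)
after step 6 (δ=-0.11, a=3.1): (5.578262, -16.707782, -2.825977, 14.775000)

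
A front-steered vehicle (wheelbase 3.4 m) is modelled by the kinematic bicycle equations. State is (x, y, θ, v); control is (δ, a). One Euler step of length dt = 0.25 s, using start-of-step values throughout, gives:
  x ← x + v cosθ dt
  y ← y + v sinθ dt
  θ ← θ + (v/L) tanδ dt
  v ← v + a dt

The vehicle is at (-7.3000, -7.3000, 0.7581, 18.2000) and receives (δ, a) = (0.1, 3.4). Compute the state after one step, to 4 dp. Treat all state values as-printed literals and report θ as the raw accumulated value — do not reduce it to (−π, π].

(-3.9960, -4.1717, 0.8924, 19.0500)

x' = -7.3000 + 18.2000·cos(0.7581)·0.25 = -3.9960
y' = -7.3000 + 18.2000·sin(0.7581)·0.25 = -4.1717
θ' = 0.7581 + (18.2000/3.4)·tan(0.1)·0.25 = 0.8924
v' = 18.2000 + 3.4000·0.25 = 19.0500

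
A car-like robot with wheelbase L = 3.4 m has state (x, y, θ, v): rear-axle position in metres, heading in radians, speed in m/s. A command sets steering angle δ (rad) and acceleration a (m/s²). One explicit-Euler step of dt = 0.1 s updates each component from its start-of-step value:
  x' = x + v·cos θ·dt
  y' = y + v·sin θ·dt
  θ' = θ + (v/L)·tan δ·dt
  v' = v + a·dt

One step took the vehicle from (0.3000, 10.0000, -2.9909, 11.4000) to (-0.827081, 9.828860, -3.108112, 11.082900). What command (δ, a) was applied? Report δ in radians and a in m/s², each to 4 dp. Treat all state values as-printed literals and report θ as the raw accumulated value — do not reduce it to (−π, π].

a = (v'−v)/dt = (-0.317100)/0.1 = -3.1710
Δθ = θ'−θ = -0.117212;  (v·dt/L) = 11.4000·0.1/3.4 = 0.335294
tan δ = Δθ·L/(v·dt) = -0.349580  →  δ = -0.3363

δ = -0.3363, a = -3.1710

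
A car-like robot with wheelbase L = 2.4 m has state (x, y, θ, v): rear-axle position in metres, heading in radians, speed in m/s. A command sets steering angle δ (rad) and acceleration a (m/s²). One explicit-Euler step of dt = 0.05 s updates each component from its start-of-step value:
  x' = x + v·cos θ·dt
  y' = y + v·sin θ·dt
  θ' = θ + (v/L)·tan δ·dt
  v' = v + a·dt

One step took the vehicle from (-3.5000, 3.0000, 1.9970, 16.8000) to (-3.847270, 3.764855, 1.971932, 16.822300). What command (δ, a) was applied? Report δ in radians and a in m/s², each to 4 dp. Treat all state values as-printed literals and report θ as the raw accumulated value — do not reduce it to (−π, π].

a = (v'−v)/dt = (0.022300)/0.05 = 0.4460
Δθ = θ'−θ = -0.025068;  (v·dt/L) = 16.8000·0.05/2.4 = 0.350000
tan δ = Δθ·L/(v·dt) = -0.071623  →  δ = -0.0715

δ = -0.0715, a = 0.4460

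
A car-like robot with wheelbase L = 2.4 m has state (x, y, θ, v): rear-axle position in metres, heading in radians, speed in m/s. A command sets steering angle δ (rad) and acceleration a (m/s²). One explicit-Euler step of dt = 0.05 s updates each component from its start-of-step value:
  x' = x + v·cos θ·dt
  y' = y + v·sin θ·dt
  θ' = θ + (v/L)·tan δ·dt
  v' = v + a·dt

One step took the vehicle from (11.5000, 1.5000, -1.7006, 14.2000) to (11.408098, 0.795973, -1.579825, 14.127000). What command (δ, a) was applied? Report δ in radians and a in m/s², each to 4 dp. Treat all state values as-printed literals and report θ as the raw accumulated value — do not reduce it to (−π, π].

δ = 0.3876, a = -1.4600

a = (v'−v)/dt = (-0.073000)/0.05 = -1.4600
Δθ = θ'−θ = 0.120775;  (v·dt/L) = 14.2000·0.05/2.4 = 0.295833
tan δ = Δθ·L/(v·dt) = 0.408254  →  δ = 0.3876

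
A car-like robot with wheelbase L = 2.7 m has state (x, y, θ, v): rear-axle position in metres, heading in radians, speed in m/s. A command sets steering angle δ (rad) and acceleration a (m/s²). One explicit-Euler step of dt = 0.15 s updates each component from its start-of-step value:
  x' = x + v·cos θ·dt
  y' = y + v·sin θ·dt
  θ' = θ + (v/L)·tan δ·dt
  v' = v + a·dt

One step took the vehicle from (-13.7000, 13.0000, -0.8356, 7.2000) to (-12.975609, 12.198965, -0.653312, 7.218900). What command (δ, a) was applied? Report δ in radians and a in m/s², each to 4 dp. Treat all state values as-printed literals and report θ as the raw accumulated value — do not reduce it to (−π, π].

δ = 0.4276, a = 0.1260

a = (v'−v)/dt = (0.018900)/0.15 = 0.1260
Δθ = θ'−θ = 0.182288;  (v·dt/L) = 7.2000·0.15/2.7 = 0.400000
tan δ = Δθ·L/(v·dt) = 0.455720  →  δ = 0.4276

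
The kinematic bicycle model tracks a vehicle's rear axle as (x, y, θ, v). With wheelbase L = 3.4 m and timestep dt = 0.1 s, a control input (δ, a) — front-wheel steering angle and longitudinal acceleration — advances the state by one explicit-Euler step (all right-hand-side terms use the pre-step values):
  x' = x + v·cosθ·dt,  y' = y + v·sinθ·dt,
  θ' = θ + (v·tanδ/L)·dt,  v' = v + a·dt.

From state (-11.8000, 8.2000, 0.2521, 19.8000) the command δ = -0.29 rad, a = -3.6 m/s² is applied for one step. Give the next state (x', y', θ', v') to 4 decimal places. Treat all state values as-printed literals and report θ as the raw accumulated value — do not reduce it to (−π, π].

(-9.8826, 8.6939, 0.0783, 19.4400)

x' = -11.8000 + 19.8000·cos(0.2521)·0.1 = -9.8826
y' = 8.2000 + 19.8000·sin(0.2521)·0.1 = 8.6939
θ' = 0.2521 + (19.8000/3.4)·tan(-0.29)·0.1 = 0.0783
v' = 19.8000 − 3.6000·0.1 = 19.4400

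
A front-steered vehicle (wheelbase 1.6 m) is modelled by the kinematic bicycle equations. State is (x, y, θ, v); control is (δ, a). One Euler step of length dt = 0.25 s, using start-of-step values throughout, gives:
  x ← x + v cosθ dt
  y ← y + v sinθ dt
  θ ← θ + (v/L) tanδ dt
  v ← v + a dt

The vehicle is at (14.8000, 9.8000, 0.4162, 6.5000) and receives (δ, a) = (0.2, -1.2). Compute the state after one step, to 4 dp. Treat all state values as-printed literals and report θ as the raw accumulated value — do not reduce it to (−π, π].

(16.2863, 10.4570, 0.6221, 6.2000)

x' = 14.8000 + 6.5000·cos(0.4162)·0.25 = 16.2863
y' = 9.8000 + 6.5000·sin(0.4162)·0.25 = 10.4570
θ' = 0.4162 + (6.5000/1.6)·tan(0.2)·0.25 = 0.6221
v' = 6.5000 − 1.2000·0.25 = 6.2000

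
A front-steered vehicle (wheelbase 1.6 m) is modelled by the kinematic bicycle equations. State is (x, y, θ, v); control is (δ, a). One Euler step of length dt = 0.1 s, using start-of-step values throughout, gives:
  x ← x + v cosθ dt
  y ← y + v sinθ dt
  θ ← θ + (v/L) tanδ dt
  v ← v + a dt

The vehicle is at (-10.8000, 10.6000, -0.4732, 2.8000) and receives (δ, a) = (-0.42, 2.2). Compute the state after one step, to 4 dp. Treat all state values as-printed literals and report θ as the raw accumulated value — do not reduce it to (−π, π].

x' = -10.8000 + 2.8000·cos(-0.4732)·0.1 = -10.5508
y' = 10.6000 + 2.8000·sin(-0.4732)·0.1 = 10.4724
θ' = -0.4732 + (2.8000/1.6)·tan(-0.42)·0.1 = -0.5514
v' = 2.8000 + 2.2000·0.1 = 3.0200

(-10.5508, 10.4724, -0.5514, 3.0200)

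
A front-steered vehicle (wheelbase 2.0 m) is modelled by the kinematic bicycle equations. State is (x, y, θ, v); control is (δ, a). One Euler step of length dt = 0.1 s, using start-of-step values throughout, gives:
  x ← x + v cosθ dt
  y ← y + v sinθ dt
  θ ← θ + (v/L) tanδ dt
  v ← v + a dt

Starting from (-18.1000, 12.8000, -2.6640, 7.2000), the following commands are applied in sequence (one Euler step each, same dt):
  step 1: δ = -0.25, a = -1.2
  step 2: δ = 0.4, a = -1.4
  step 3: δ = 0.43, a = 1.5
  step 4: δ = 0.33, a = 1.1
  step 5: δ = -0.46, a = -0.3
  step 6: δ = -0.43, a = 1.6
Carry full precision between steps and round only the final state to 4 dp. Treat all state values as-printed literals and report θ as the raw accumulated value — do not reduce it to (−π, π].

(-21.6066, 10.4438, -2.6685, 7.3300)

after step 1 (δ=-0.25, a=-1.2): (-18.739435, 12.469057, -2.755923, 7.080000)
after step 2 (δ=0.4, a=-1.4): (-19.395430, 12.202722, -2.606254, 6.940000)
after step 3 (δ=0.43, a=1.5): (-19.992337, 11.848691, -2.447113, 7.090000)
after step 4 (δ=0.33, a=1.1): (-20.537123, 11.394941, -2.325688, 7.200000)
after step 5 (δ=-0.46, a=-0.3): (-21.030474, 10.870531, -2.504049, 7.170000)
after step 6 (δ=-0.43, a=1.6): (-21.606627, 10.443756, -2.668465, 7.330000)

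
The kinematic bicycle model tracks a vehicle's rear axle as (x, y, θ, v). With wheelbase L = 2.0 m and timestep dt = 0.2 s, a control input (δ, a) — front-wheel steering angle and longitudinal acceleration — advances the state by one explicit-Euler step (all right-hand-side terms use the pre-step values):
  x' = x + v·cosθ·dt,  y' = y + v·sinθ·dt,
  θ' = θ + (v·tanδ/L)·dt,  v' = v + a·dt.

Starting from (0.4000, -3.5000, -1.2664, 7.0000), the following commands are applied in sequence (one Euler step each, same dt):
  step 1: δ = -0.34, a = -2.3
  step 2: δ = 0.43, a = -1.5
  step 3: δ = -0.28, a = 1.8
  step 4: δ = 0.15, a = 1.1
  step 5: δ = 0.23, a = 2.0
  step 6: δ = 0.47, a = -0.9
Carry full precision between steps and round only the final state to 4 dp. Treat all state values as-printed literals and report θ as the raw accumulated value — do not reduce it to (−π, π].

(2.5463, -11.2307, -0.7673, 7.0400)

after step 1 (δ=-0.34, a=-2.3): (0.819604, -4.835639, -1.514016, 6.540000)
after step 2 (δ=0.43, a=-1.5): (0.893833, -6.141531, -1.214078, 6.240000)
after step 3 (δ=-0.28, a=1.8): (1.329637, -7.310967, -1.393512, 6.600000)
after step 4 (δ=0.15, a=1.1): (1.562428, -8.610277, -1.293762, 6.820000)
after step 5 (δ=0.23, a=2.0): (1.935488, -9.922269, -1.134077, 7.220000)
after step 6 (δ=0.47, a=-0.9): (2.546256, -11.230741, -0.767325, 7.040000)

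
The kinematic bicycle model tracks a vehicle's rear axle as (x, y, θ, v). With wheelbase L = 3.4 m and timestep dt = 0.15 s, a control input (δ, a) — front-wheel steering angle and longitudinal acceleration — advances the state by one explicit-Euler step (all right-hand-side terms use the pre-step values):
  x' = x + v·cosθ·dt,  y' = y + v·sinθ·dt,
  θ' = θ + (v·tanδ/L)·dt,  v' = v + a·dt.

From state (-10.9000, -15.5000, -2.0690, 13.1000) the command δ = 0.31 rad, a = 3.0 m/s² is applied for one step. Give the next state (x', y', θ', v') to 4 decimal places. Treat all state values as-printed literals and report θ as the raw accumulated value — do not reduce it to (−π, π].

(-11.8390, -17.2261, -1.8839, 13.5500)

x' = -10.9000 + 13.1000·cos(-2.0690)·0.15 = -11.8390
y' = -15.5000 + 13.1000·sin(-2.0690)·0.15 = -17.2261
θ' = -2.0690 + (13.1000/3.4)·tan(0.31)·0.15 = -1.8839
v' = 13.1000 + 3.0000·0.15 = 13.5500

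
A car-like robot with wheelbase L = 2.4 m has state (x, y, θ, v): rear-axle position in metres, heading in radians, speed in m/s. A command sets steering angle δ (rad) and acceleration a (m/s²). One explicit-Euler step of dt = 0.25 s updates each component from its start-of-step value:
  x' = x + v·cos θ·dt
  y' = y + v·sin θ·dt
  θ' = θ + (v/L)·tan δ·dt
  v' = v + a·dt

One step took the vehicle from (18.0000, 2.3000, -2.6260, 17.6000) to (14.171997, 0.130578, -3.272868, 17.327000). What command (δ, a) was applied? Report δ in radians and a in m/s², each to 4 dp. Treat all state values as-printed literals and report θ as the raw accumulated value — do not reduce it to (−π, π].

a = (v'−v)/dt = (-0.273000)/0.25 = -1.0920
Δθ = θ'−θ = -0.646868;  (v·dt/L) = 17.6000·0.25/2.4 = 1.833333
tan δ = Δθ·L/(v·dt) = -0.352837  →  δ = -0.3392

δ = -0.3392, a = -1.0920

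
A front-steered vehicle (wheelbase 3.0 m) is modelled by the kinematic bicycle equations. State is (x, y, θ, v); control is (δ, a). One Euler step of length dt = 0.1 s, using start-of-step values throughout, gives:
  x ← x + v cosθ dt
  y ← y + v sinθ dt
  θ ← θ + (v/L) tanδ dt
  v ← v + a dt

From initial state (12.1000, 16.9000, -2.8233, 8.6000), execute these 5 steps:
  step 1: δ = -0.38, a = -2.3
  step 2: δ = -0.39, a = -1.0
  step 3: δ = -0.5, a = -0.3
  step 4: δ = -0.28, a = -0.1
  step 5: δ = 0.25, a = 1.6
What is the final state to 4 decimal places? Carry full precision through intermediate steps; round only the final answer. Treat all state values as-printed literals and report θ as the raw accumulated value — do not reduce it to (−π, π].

after step 1 (δ=-0.38, a=-2.3): (11.283197, 16.630867, -2.937798, 8.370000)
after step 2 (δ=-0.39, a=-1.0): (10.463518, 16.461469, -3.052483, 8.270000)
after step 3 (δ=-0.5, a=-0.3): (9.639799, 16.387873, -3.203080, 8.240000)
after step 4 (δ=-0.28, a=-0.1): (8.817356, 16.438507, -3.282062, 8.230000)
after step 5 (δ=0.25, a=1.6): (8.002463, 16.553733, -3.212013, 8.390000)

(8.0025, 16.5537, -3.2120, 8.3900)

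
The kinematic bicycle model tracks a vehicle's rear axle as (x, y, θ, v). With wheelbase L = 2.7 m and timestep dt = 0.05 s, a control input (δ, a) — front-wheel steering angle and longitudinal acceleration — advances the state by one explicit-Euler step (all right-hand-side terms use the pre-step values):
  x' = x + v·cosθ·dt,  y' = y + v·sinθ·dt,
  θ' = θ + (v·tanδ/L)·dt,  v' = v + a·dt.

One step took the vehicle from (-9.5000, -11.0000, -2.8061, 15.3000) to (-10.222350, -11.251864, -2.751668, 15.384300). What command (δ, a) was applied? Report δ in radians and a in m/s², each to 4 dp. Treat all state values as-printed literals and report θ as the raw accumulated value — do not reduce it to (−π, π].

δ = 0.1898, a = 1.6860

a = (v'−v)/dt = (0.084300)/0.05 = 1.6860
Δθ = θ'−θ = 0.054432;  (v·dt/L) = 15.3000·0.05/2.7 = 0.283333
tan δ = Δθ·L/(v·dt) = 0.192113  →  δ = 0.1898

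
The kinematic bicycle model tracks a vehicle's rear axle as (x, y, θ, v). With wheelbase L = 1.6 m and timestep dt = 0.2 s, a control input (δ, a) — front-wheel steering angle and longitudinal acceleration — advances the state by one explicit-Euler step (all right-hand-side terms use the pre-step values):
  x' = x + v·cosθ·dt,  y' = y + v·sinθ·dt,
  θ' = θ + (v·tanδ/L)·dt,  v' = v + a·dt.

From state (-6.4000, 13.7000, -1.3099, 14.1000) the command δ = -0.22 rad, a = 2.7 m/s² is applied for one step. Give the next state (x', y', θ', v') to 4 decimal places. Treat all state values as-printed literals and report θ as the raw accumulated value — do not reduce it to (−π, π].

x' = -6.4000 + 14.1000·cos(-1.3099)·0.2 = -5.6726
y' = 13.7000 + 14.1000·sin(-1.3099)·0.2 = 10.9754
θ' = -1.3099 + (14.1000/1.6)·tan(-0.22)·0.2 = -1.7040
v' = 14.1000 + 2.7000·0.2 = 14.6400

(-5.6726, 10.9754, -1.7040, 14.6400)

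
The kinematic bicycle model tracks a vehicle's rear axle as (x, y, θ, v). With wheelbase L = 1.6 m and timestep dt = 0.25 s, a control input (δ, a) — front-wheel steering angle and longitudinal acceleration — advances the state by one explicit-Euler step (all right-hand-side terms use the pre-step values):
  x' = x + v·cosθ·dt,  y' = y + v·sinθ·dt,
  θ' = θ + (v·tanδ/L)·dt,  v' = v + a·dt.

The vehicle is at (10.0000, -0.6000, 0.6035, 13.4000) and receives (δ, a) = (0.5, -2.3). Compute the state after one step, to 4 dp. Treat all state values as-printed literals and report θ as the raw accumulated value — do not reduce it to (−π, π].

x' = 10.0000 + 13.4000·cos(0.6035)·0.25 = 12.7582
y' = -0.6000 + 13.4000·sin(0.6035)·0.25 = 1.3012
θ' = 0.6035 + (13.4000/1.6)·tan(0.5)·0.25 = 1.7473
v' = 13.4000 − 2.3000·0.25 = 12.8250

(12.7582, 1.3012, 1.7473, 12.8250)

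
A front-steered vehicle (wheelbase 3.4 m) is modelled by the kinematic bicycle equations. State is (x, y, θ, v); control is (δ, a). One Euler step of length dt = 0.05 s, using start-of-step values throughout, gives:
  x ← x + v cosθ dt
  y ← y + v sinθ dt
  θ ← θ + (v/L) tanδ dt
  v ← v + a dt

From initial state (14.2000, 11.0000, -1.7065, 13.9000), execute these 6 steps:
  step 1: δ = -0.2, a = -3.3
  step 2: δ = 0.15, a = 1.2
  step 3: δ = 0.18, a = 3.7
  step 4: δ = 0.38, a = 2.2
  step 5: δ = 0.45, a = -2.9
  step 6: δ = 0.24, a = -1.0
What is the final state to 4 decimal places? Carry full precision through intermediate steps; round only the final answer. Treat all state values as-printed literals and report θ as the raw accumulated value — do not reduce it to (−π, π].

after step 1 (δ=-0.2, a=-3.3): (14.105975, 10.311390, -1.747936, 13.735000)
after step 2 (δ=0.15, a=1.2): (13.984959, 9.635386, -1.717409, 13.795000)
after step 3 (δ=0.18, a=3.7): (13.884195, 8.953036, -1.680493, 13.980000)
after step 4 (δ=0.38, a=2.2): (13.807671, 8.258237, -1.598379, 14.090000)
after step 5 (δ=0.45, a=-2.9): (13.788241, 7.554005, -1.498287, 13.945000)
after step 6 (δ=0.24, a=-1.0): (13.838754, 6.858588, -1.448102, 13.895000)

(13.8388, 6.8586, -1.4481, 13.8950)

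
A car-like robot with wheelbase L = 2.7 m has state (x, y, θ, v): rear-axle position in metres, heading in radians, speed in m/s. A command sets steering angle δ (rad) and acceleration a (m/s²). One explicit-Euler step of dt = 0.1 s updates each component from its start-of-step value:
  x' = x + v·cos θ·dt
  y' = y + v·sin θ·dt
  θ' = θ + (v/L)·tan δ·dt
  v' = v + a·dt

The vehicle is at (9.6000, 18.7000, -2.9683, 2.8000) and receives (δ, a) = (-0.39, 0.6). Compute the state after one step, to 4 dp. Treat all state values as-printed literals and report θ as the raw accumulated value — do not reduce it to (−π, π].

x' = 9.6000 + 2.8000·cos(-2.9683)·0.1 = 9.3242
y' = 18.7000 + 2.8000·sin(-2.9683)·0.1 = 18.6517
θ' = -2.9683 + (2.8000/2.7)·tan(-0.39)·0.1 = -3.0109
v' = 2.8000 + 0.6000·0.1 = 2.8600

(9.3242, 18.6517, -3.0109, 2.8600)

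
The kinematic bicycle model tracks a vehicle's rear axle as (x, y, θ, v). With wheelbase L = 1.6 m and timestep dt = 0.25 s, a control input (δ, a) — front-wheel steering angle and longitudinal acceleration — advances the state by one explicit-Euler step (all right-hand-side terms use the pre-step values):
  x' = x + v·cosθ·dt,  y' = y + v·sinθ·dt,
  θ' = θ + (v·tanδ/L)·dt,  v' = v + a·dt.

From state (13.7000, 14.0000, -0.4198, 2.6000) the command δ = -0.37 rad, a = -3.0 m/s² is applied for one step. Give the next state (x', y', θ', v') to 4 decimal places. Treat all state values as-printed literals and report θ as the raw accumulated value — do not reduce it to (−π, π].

x' = 13.7000 + 2.6000·cos(-0.4198)·0.25 = 14.2936
y' = 14.0000 + 2.6000·sin(-0.4198)·0.25 = 13.7351
θ' = -0.4198 + (2.6000/1.6)·tan(-0.37)·0.25 = -0.5774
v' = 2.6000 − 3.0000·0.25 = 1.8500

(14.2936, 13.7351, -0.5774, 1.8500)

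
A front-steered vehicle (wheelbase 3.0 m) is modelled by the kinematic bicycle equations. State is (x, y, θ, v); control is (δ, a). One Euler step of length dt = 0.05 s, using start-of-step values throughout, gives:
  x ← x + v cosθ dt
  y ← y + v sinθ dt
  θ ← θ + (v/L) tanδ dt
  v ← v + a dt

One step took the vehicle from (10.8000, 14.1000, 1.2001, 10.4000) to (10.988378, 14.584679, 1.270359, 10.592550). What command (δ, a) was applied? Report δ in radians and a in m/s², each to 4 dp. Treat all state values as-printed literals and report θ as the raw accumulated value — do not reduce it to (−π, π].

δ = 0.3851, a = 3.8510

a = (v'−v)/dt = (0.192550)/0.05 = 3.8510
Δθ = θ'−θ = 0.070259;  (v·dt/L) = 10.4000·0.05/3.0 = 0.173333
tan δ = Δθ·L/(v·dt) = 0.405340  →  δ = 0.3851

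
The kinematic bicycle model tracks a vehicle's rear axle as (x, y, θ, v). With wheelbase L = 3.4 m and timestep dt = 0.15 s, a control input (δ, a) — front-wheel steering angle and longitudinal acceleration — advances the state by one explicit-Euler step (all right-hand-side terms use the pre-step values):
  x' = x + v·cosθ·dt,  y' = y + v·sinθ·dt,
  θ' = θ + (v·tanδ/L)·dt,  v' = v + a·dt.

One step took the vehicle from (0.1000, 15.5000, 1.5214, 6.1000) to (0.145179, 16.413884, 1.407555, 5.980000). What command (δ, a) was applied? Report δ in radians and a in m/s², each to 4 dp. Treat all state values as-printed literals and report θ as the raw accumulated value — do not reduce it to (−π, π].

a = (v'−v)/dt = (-0.120000)/0.15 = -0.8000
Δθ = θ'−θ = -0.113845;  (v·dt/L) = 6.1000·0.15/3.4 = 0.269118
tan δ = Δθ·L/(v·dt) = -0.423031  →  δ = -0.4002

δ = -0.4002, a = -0.8000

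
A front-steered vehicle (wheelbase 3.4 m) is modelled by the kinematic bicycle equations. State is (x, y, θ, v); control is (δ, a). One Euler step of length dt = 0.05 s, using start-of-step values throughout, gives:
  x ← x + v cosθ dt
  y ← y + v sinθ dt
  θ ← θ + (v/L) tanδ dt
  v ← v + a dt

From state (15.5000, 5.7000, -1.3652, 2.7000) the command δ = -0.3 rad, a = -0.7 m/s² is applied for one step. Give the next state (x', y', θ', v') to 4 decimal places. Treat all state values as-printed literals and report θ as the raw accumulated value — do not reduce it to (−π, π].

(15.5276, 5.5678, -1.3775, 2.6650)

x' = 15.5000 + 2.7000·cos(-1.3652)·0.05 = 15.5276
y' = 5.7000 + 2.7000·sin(-1.3652)·0.05 = 5.5678
θ' = -1.3652 + (2.7000/3.4)·tan(-0.3)·0.05 = -1.3775
v' = 2.7000 − 0.7000·0.05 = 2.6650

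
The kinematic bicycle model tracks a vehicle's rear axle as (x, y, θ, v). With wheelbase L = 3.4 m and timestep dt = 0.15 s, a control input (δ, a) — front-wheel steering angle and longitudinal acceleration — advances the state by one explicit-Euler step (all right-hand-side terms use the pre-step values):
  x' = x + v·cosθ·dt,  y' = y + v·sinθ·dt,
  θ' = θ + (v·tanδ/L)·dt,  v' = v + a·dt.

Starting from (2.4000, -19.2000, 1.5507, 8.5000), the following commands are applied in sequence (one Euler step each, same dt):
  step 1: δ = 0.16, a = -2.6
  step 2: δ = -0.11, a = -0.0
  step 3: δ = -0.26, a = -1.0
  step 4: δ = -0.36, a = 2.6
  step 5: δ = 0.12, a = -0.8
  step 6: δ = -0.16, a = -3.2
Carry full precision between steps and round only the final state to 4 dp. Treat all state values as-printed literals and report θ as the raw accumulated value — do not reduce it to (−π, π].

(2.9925, -11.8699, 1.3302, 7.7500)

after step 1 (δ=0.16, a=-2.6): (2.425621, -17.925257, 1.611217, 8.110000)
after step 2 (δ=-0.11, a=-0.0): (2.376462, -16.709751, 1.571700, 8.110000)
after step 3 (δ=-0.26, a=-1.0): (2.375363, -15.493252, 1.476519, 7.960000)
after step 4 (δ=-0.36, a=2.6): (2.487762, -14.304554, 1.344336, 8.350000)
after step 5 (δ=0.12, a=-0.8): (2.768986, -13.084034, 1.388755, 8.230000)
after step 6 (δ=-0.16, a=-3.2): (2.992477, -11.869932, 1.330160, 7.750000)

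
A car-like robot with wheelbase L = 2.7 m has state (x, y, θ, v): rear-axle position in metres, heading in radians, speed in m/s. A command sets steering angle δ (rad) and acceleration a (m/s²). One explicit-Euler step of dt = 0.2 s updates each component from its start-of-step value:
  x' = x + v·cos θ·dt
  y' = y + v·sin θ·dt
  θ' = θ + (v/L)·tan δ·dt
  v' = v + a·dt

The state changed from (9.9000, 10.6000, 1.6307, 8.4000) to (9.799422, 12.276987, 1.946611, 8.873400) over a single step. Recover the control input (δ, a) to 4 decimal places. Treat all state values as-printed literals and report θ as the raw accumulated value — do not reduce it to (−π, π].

a = (v'−v)/dt = (0.473400)/0.2 = 2.3670
Δθ = θ'−θ = 0.315911;  (v·dt/L) = 8.4000·0.2/2.7 = 0.622222
tan δ = Δθ·L/(v·dt) = 0.507714  →  δ = 0.4698

δ = 0.4698, a = 2.3670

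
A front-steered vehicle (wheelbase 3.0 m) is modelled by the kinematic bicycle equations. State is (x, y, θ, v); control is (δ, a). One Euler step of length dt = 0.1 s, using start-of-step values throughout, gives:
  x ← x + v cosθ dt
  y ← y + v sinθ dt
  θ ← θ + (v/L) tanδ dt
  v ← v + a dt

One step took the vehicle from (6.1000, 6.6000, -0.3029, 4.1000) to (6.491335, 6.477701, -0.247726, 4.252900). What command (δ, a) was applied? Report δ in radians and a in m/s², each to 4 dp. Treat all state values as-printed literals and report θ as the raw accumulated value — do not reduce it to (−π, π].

δ = 0.3837, a = 1.5290

a = (v'−v)/dt = (0.152900)/0.1 = 1.5290
Δθ = θ'−θ = 0.055174;  (v·dt/L) = 4.1000·0.1/3.0 = 0.136667
tan δ = Δθ·L/(v·dt) = 0.403712  →  δ = 0.3837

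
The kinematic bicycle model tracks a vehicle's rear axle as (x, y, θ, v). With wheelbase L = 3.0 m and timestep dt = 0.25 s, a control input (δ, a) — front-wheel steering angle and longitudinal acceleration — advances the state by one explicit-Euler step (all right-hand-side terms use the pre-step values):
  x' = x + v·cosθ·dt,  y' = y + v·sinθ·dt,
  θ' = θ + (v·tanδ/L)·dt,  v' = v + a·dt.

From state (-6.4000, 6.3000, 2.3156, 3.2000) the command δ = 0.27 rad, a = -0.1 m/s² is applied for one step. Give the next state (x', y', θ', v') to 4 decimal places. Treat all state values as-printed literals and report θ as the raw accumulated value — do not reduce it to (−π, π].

x' = -6.4000 + 3.2000·cos(2.3156)·0.25 = -6.9423
y' = 6.3000 + 3.2000·sin(2.3156)·0.25 = 6.8882
θ' = 2.3156 + (3.2000/3.0)·tan(0.27)·0.25 = 2.3894
v' = 3.2000 − 0.1000·0.25 = 3.1750

(-6.9423, 6.8882, 2.3894, 3.1750)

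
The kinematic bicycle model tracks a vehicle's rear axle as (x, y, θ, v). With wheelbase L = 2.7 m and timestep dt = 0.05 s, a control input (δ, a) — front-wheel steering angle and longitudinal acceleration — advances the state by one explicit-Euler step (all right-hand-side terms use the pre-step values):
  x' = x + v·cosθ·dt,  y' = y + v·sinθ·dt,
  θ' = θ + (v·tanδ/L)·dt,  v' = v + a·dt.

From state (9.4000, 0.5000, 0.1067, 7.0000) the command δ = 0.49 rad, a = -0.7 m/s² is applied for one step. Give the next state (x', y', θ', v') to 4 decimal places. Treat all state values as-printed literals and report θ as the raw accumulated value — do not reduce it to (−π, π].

(9.7480, 0.5373, 0.1758, 6.9650)

x' = 9.4000 + 7.0000·cos(0.1067)·0.05 = 9.7480
y' = 0.5000 + 7.0000·sin(0.1067)·0.05 = 0.5373
θ' = 0.1067 + (7.0000/2.7)·tan(0.49)·0.05 = 0.1758
v' = 7.0000 − 0.7000·0.05 = 6.9650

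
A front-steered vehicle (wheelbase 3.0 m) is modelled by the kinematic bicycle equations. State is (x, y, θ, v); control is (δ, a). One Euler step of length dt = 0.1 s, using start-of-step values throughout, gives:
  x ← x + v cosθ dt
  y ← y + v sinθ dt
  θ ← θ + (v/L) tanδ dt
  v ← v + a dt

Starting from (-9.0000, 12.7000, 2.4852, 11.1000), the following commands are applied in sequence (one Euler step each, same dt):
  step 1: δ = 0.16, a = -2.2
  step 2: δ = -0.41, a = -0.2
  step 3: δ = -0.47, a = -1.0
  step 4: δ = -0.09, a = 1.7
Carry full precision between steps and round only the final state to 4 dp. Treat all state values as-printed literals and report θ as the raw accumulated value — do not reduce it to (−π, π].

(-12.2069, 15.6002, 2.1710, 10.9300)

after step 1 (δ=0.16, a=-2.2): (-9.879341, 13.377392, 2.544910, 10.880000)
after step 2 (δ=-0.41, a=-0.2): (-10.779339, 13.988740, 2.387284, 10.860000)
after step 3 (δ=-0.47, a=-1.0): (-11.570756, 14.732417, 2.203400, 10.760000)
after step 4 (δ=-0.09, a=1.7): (-12.206938, 15.600201, 2.171033, 10.930000)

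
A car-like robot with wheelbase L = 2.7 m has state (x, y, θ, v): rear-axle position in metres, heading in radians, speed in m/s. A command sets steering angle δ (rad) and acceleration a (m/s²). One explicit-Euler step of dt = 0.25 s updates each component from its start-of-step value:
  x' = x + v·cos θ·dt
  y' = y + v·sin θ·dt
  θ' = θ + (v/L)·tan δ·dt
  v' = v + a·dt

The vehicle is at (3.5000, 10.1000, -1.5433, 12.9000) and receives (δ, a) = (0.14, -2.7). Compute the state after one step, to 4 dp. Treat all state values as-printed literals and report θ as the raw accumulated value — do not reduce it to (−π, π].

(3.5887, 6.8762, -1.3750, 12.2250)

x' = 3.5000 + 12.9000·cos(-1.5433)·0.25 = 3.5887
y' = 10.1000 + 12.9000·sin(-1.5433)·0.25 = 6.8762
θ' = -1.5433 + (12.9000/2.7)·tan(0.14)·0.25 = -1.3750
v' = 12.9000 − 2.7000·0.25 = 12.2250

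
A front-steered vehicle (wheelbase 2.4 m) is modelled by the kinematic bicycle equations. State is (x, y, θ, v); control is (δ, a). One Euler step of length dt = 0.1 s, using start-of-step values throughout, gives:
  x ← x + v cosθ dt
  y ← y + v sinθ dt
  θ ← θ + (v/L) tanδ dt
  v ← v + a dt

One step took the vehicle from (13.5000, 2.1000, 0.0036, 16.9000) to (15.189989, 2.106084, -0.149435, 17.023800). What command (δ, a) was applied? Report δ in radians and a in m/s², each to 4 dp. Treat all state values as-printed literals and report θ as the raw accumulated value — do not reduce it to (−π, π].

δ = -0.2140, a = 1.2380

a = (v'−v)/dt = (0.123800)/0.1 = 1.2380
Δθ = θ'−θ = -0.153035;  (v·dt/L) = 16.9000·0.1/2.4 = 0.704167
tan δ = Δθ·L/(v·dt) = -0.217328  →  δ = -0.2140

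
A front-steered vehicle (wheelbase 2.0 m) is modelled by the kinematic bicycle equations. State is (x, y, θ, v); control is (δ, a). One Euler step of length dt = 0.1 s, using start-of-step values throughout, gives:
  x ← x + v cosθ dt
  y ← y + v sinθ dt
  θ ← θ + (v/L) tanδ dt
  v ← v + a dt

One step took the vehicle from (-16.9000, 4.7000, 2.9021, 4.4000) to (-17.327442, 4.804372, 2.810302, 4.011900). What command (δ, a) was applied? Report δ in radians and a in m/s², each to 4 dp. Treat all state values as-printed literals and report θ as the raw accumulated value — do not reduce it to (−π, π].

a = (v'−v)/dt = (-0.388100)/0.1 = -3.8810
Δθ = θ'−θ = -0.091798;  (v·dt/L) = 4.4000·0.1/2.0 = 0.220000
tan δ = Δθ·L/(v·dt) = -0.417264  →  δ = -0.3953

δ = -0.3953, a = -3.8810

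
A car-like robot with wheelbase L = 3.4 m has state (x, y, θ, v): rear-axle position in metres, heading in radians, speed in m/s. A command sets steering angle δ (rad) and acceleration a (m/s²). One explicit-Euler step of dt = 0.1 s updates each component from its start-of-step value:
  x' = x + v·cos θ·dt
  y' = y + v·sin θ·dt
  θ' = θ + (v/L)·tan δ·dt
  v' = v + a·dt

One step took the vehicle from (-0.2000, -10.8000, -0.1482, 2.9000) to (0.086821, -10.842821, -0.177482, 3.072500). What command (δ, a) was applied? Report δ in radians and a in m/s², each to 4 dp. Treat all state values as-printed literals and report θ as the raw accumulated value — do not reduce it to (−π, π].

a = (v'−v)/dt = (0.172500)/0.1 = 1.7250
Δθ = θ'−θ = -0.029282;  (v·dt/L) = 2.9000·0.1/3.4 = 0.085294
tan δ = Δθ·L/(v·dt) = -0.343306  →  δ = -0.3307

δ = -0.3307, a = 1.7250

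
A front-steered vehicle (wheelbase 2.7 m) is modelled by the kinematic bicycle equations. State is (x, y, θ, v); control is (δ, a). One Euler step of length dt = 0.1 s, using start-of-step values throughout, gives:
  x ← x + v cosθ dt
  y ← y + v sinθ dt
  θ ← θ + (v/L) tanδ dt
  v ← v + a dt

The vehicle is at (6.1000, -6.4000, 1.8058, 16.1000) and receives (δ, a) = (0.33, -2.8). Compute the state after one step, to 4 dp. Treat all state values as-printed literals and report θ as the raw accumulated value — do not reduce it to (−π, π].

(5.7251, -4.8343, 2.0100, 15.8200)

x' = 6.1000 + 16.1000·cos(1.8058)·0.1 = 5.7251
y' = -6.4000 + 16.1000·sin(1.8058)·0.1 = -4.8343
θ' = 1.8058 + (16.1000/2.7)·tan(0.33)·0.1 = 2.0100
v' = 16.1000 − 2.8000·0.1 = 15.8200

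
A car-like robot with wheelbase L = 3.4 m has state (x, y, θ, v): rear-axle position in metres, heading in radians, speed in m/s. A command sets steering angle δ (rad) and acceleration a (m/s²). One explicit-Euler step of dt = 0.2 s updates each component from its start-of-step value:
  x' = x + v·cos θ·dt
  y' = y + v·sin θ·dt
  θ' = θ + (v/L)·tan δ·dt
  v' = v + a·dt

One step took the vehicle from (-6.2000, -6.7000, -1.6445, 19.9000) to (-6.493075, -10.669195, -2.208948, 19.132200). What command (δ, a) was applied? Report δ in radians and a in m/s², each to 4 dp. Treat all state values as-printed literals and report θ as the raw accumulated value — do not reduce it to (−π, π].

a = (v'−v)/dt = (-0.767800)/0.2 = -3.8390
Δθ = θ'−θ = -0.564448;  (v·dt/L) = 19.9000·0.2/3.4 = 1.170588
tan δ = Δθ·L/(v·dt) = -0.482192  →  δ = -0.4493

δ = -0.4493, a = -3.8390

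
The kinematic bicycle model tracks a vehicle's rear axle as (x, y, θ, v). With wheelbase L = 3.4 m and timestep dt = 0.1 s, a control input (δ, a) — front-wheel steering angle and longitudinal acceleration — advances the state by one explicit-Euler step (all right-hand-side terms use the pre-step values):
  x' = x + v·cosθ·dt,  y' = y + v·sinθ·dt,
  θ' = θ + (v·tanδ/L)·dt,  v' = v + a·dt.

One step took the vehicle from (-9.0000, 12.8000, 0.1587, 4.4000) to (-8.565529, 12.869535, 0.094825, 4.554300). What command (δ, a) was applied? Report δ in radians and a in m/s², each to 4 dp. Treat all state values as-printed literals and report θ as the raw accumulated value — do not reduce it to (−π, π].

δ = -0.4585, a = 1.5430

a = (v'−v)/dt = (0.154300)/0.1 = 1.5430
Δθ = θ'−θ = -0.063875;  (v·dt/L) = 4.4000·0.1/3.4 = 0.129412
tan δ = Δθ·L/(v·dt) = -0.493580  →  δ = -0.4585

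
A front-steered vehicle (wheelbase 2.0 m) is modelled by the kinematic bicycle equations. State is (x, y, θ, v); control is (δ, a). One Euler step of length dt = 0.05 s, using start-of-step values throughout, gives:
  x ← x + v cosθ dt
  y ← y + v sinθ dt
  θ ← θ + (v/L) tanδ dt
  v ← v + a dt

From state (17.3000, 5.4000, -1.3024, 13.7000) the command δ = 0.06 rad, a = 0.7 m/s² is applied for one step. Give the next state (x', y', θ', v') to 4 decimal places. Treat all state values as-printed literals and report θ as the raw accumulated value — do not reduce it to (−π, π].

x' = 17.3000 + 13.7000·cos(-1.3024)·0.05 = 17.4817
y' = 5.4000 + 13.7000·sin(-1.3024)·0.05 = 4.7395
θ' = -1.3024 + (13.7000/2.0)·tan(0.06)·0.05 = -1.2818
v' = 13.7000 + 0.7000·0.05 = 13.7350

(17.4817, 4.7395, -1.2818, 13.7350)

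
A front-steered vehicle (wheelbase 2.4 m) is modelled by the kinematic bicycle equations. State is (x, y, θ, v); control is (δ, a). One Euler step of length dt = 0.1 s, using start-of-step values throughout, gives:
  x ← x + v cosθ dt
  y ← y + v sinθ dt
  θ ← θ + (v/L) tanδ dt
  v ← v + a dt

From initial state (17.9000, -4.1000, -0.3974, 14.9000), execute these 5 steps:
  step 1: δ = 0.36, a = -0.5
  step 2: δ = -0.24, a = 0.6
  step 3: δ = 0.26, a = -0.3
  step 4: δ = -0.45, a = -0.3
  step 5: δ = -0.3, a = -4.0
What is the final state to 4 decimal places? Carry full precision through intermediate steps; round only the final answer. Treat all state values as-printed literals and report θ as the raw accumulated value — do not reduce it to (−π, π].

(24.9655, -6.2481, -0.6408, 14.4500)

after step 1 (δ=0.36, a=-0.5): (19.273885, -4.676663, -0.163717, 14.850000)
after step 2 (δ=-0.24, a=0.6): (20.739028, -4.918698, -0.315135, 14.910000)
after step 3 (δ=0.26, a=-0.3): (22.156603, -5.380825, -0.149869, 14.880000)
after step 4 (δ=-0.45, a=-0.3): (23.627923, -5.602997, -0.449363, 14.850000)
after step 5 (δ=-0.3, a=-4.0): (24.965498, -6.248069, -0.640765, 14.450000)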